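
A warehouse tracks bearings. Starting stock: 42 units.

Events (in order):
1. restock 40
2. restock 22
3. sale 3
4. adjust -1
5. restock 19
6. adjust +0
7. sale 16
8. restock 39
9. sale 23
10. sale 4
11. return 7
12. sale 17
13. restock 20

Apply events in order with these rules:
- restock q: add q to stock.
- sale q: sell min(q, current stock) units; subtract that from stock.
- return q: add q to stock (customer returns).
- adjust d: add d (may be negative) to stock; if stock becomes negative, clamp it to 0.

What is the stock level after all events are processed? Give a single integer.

Processing events:
Start: stock = 42
  Event 1 (restock 40): 42 + 40 = 82
  Event 2 (restock 22): 82 + 22 = 104
  Event 3 (sale 3): sell min(3,104)=3. stock: 104 - 3 = 101. total_sold = 3
  Event 4 (adjust -1): 101 + -1 = 100
  Event 5 (restock 19): 100 + 19 = 119
  Event 6 (adjust +0): 119 + 0 = 119
  Event 7 (sale 16): sell min(16,119)=16. stock: 119 - 16 = 103. total_sold = 19
  Event 8 (restock 39): 103 + 39 = 142
  Event 9 (sale 23): sell min(23,142)=23. stock: 142 - 23 = 119. total_sold = 42
  Event 10 (sale 4): sell min(4,119)=4. stock: 119 - 4 = 115. total_sold = 46
  Event 11 (return 7): 115 + 7 = 122
  Event 12 (sale 17): sell min(17,122)=17. stock: 122 - 17 = 105. total_sold = 63
  Event 13 (restock 20): 105 + 20 = 125
Final: stock = 125, total_sold = 63

Answer: 125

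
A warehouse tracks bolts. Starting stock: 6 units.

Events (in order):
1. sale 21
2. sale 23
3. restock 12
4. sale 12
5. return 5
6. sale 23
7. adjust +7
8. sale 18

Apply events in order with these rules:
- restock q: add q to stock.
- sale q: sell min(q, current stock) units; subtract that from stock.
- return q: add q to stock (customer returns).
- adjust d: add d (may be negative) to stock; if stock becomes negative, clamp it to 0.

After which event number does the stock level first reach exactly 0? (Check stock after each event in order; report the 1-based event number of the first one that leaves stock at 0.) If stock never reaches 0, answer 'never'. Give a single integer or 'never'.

Processing events:
Start: stock = 6
  Event 1 (sale 21): sell min(21,6)=6. stock: 6 - 6 = 0. total_sold = 6
  Event 2 (sale 23): sell min(23,0)=0. stock: 0 - 0 = 0. total_sold = 6
  Event 3 (restock 12): 0 + 12 = 12
  Event 4 (sale 12): sell min(12,12)=12. stock: 12 - 12 = 0. total_sold = 18
  Event 5 (return 5): 0 + 5 = 5
  Event 6 (sale 23): sell min(23,5)=5. stock: 5 - 5 = 0. total_sold = 23
  Event 7 (adjust +7): 0 + 7 = 7
  Event 8 (sale 18): sell min(18,7)=7. stock: 7 - 7 = 0. total_sold = 30
Final: stock = 0, total_sold = 30

First zero at event 1.

Answer: 1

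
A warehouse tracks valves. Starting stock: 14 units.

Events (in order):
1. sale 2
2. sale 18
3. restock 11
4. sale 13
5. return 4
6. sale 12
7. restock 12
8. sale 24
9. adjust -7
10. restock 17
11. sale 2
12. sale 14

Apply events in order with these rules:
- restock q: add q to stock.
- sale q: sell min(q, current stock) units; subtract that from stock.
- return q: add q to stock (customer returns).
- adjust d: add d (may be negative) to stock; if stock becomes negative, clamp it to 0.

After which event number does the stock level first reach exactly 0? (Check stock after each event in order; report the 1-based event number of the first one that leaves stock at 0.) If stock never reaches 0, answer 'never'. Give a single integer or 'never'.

Answer: 2

Derivation:
Processing events:
Start: stock = 14
  Event 1 (sale 2): sell min(2,14)=2. stock: 14 - 2 = 12. total_sold = 2
  Event 2 (sale 18): sell min(18,12)=12. stock: 12 - 12 = 0. total_sold = 14
  Event 3 (restock 11): 0 + 11 = 11
  Event 4 (sale 13): sell min(13,11)=11. stock: 11 - 11 = 0. total_sold = 25
  Event 5 (return 4): 0 + 4 = 4
  Event 6 (sale 12): sell min(12,4)=4. stock: 4 - 4 = 0. total_sold = 29
  Event 7 (restock 12): 0 + 12 = 12
  Event 8 (sale 24): sell min(24,12)=12. stock: 12 - 12 = 0. total_sold = 41
  Event 9 (adjust -7): 0 + -7 = 0 (clamped to 0)
  Event 10 (restock 17): 0 + 17 = 17
  Event 11 (sale 2): sell min(2,17)=2. stock: 17 - 2 = 15. total_sold = 43
  Event 12 (sale 14): sell min(14,15)=14. stock: 15 - 14 = 1. total_sold = 57
Final: stock = 1, total_sold = 57

First zero at event 2.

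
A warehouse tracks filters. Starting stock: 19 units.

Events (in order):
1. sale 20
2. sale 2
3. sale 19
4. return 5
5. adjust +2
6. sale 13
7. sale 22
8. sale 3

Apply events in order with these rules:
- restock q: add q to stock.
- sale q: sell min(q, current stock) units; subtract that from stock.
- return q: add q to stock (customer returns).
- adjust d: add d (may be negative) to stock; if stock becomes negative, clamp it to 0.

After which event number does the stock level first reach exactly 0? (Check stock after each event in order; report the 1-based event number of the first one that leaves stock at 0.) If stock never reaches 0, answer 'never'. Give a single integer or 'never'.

Answer: 1

Derivation:
Processing events:
Start: stock = 19
  Event 1 (sale 20): sell min(20,19)=19. stock: 19 - 19 = 0. total_sold = 19
  Event 2 (sale 2): sell min(2,0)=0. stock: 0 - 0 = 0. total_sold = 19
  Event 3 (sale 19): sell min(19,0)=0. stock: 0 - 0 = 0. total_sold = 19
  Event 4 (return 5): 0 + 5 = 5
  Event 5 (adjust +2): 5 + 2 = 7
  Event 6 (sale 13): sell min(13,7)=7. stock: 7 - 7 = 0. total_sold = 26
  Event 7 (sale 22): sell min(22,0)=0. stock: 0 - 0 = 0. total_sold = 26
  Event 8 (sale 3): sell min(3,0)=0. stock: 0 - 0 = 0. total_sold = 26
Final: stock = 0, total_sold = 26

First zero at event 1.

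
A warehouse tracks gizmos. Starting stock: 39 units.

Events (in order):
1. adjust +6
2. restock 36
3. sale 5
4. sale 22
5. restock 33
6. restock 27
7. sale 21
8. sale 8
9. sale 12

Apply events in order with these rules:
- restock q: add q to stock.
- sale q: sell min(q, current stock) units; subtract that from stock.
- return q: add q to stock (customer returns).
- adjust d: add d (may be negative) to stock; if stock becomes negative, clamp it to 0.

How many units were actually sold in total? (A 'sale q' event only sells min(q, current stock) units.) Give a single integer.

Answer: 68

Derivation:
Processing events:
Start: stock = 39
  Event 1 (adjust +6): 39 + 6 = 45
  Event 2 (restock 36): 45 + 36 = 81
  Event 3 (sale 5): sell min(5,81)=5. stock: 81 - 5 = 76. total_sold = 5
  Event 4 (sale 22): sell min(22,76)=22. stock: 76 - 22 = 54. total_sold = 27
  Event 5 (restock 33): 54 + 33 = 87
  Event 6 (restock 27): 87 + 27 = 114
  Event 7 (sale 21): sell min(21,114)=21. stock: 114 - 21 = 93. total_sold = 48
  Event 8 (sale 8): sell min(8,93)=8. stock: 93 - 8 = 85. total_sold = 56
  Event 9 (sale 12): sell min(12,85)=12. stock: 85 - 12 = 73. total_sold = 68
Final: stock = 73, total_sold = 68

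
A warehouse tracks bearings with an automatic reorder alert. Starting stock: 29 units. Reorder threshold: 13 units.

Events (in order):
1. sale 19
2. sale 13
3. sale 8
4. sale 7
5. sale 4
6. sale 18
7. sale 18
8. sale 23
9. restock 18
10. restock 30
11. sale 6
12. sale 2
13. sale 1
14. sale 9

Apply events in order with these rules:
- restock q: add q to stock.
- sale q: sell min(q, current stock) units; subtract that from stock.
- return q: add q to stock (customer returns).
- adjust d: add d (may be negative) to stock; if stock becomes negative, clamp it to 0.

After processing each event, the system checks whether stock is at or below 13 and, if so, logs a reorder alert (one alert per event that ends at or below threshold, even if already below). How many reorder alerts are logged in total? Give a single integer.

Answer: 8

Derivation:
Processing events:
Start: stock = 29
  Event 1 (sale 19): sell min(19,29)=19. stock: 29 - 19 = 10. total_sold = 19
  Event 2 (sale 13): sell min(13,10)=10. stock: 10 - 10 = 0. total_sold = 29
  Event 3 (sale 8): sell min(8,0)=0. stock: 0 - 0 = 0. total_sold = 29
  Event 4 (sale 7): sell min(7,0)=0. stock: 0 - 0 = 0. total_sold = 29
  Event 5 (sale 4): sell min(4,0)=0. stock: 0 - 0 = 0. total_sold = 29
  Event 6 (sale 18): sell min(18,0)=0. stock: 0 - 0 = 0. total_sold = 29
  Event 7 (sale 18): sell min(18,0)=0. stock: 0 - 0 = 0. total_sold = 29
  Event 8 (sale 23): sell min(23,0)=0. stock: 0 - 0 = 0. total_sold = 29
  Event 9 (restock 18): 0 + 18 = 18
  Event 10 (restock 30): 18 + 30 = 48
  Event 11 (sale 6): sell min(6,48)=6. stock: 48 - 6 = 42. total_sold = 35
  Event 12 (sale 2): sell min(2,42)=2. stock: 42 - 2 = 40. total_sold = 37
  Event 13 (sale 1): sell min(1,40)=1. stock: 40 - 1 = 39. total_sold = 38
  Event 14 (sale 9): sell min(9,39)=9. stock: 39 - 9 = 30. total_sold = 47
Final: stock = 30, total_sold = 47

Checking against threshold 13:
  After event 1: stock=10 <= 13 -> ALERT
  After event 2: stock=0 <= 13 -> ALERT
  After event 3: stock=0 <= 13 -> ALERT
  After event 4: stock=0 <= 13 -> ALERT
  After event 5: stock=0 <= 13 -> ALERT
  After event 6: stock=0 <= 13 -> ALERT
  After event 7: stock=0 <= 13 -> ALERT
  After event 8: stock=0 <= 13 -> ALERT
  After event 9: stock=18 > 13
  After event 10: stock=48 > 13
  After event 11: stock=42 > 13
  After event 12: stock=40 > 13
  After event 13: stock=39 > 13
  After event 14: stock=30 > 13
Alert events: [1, 2, 3, 4, 5, 6, 7, 8]. Count = 8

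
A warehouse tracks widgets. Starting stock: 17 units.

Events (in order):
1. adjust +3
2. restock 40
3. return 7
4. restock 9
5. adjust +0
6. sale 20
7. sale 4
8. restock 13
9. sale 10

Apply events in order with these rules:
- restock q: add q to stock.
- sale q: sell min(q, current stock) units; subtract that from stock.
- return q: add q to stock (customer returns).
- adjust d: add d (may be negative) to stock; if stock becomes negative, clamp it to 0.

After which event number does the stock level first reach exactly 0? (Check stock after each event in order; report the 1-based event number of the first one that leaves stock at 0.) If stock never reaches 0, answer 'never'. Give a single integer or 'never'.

Answer: never

Derivation:
Processing events:
Start: stock = 17
  Event 1 (adjust +3): 17 + 3 = 20
  Event 2 (restock 40): 20 + 40 = 60
  Event 3 (return 7): 60 + 7 = 67
  Event 4 (restock 9): 67 + 9 = 76
  Event 5 (adjust +0): 76 + 0 = 76
  Event 6 (sale 20): sell min(20,76)=20. stock: 76 - 20 = 56. total_sold = 20
  Event 7 (sale 4): sell min(4,56)=4. stock: 56 - 4 = 52. total_sold = 24
  Event 8 (restock 13): 52 + 13 = 65
  Event 9 (sale 10): sell min(10,65)=10. stock: 65 - 10 = 55. total_sold = 34
Final: stock = 55, total_sold = 34

Stock never reaches 0.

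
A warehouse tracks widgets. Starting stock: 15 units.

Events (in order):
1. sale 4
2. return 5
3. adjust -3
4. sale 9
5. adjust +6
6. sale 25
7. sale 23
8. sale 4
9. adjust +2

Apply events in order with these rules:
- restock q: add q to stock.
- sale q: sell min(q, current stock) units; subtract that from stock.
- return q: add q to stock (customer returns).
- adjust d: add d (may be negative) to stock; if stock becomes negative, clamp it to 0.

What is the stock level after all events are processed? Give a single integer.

Answer: 2

Derivation:
Processing events:
Start: stock = 15
  Event 1 (sale 4): sell min(4,15)=4. stock: 15 - 4 = 11. total_sold = 4
  Event 2 (return 5): 11 + 5 = 16
  Event 3 (adjust -3): 16 + -3 = 13
  Event 4 (sale 9): sell min(9,13)=9. stock: 13 - 9 = 4. total_sold = 13
  Event 5 (adjust +6): 4 + 6 = 10
  Event 6 (sale 25): sell min(25,10)=10. stock: 10 - 10 = 0. total_sold = 23
  Event 7 (sale 23): sell min(23,0)=0. stock: 0 - 0 = 0. total_sold = 23
  Event 8 (sale 4): sell min(4,0)=0. stock: 0 - 0 = 0. total_sold = 23
  Event 9 (adjust +2): 0 + 2 = 2
Final: stock = 2, total_sold = 23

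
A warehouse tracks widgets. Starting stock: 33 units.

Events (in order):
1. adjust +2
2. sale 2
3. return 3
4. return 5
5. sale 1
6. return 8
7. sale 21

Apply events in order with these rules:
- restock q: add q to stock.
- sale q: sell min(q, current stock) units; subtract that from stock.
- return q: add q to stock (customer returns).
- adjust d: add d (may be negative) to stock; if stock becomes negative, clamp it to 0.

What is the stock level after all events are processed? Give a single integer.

Processing events:
Start: stock = 33
  Event 1 (adjust +2): 33 + 2 = 35
  Event 2 (sale 2): sell min(2,35)=2. stock: 35 - 2 = 33. total_sold = 2
  Event 3 (return 3): 33 + 3 = 36
  Event 4 (return 5): 36 + 5 = 41
  Event 5 (sale 1): sell min(1,41)=1. stock: 41 - 1 = 40. total_sold = 3
  Event 6 (return 8): 40 + 8 = 48
  Event 7 (sale 21): sell min(21,48)=21. stock: 48 - 21 = 27. total_sold = 24
Final: stock = 27, total_sold = 24

Answer: 27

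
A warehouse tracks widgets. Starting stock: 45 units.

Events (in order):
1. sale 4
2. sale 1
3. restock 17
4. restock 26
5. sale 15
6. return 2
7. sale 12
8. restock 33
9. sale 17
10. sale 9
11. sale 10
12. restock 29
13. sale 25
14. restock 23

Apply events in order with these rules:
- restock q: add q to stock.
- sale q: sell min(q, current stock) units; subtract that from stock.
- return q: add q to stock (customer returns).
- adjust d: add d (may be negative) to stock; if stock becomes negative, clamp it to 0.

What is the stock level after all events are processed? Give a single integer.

Processing events:
Start: stock = 45
  Event 1 (sale 4): sell min(4,45)=4. stock: 45 - 4 = 41. total_sold = 4
  Event 2 (sale 1): sell min(1,41)=1. stock: 41 - 1 = 40. total_sold = 5
  Event 3 (restock 17): 40 + 17 = 57
  Event 4 (restock 26): 57 + 26 = 83
  Event 5 (sale 15): sell min(15,83)=15. stock: 83 - 15 = 68. total_sold = 20
  Event 6 (return 2): 68 + 2 = 70
  Event 7 (sale 12): sell min(12,70)=12. stock: 70 - 12 = 58. total_sold = 32
  Event 8 (restock 33): 58 + 33 = 91
  Event 9 (sale 17): sell min(17,91)=17. stock: 91 - 17 = 74. total_sold = 49
  Event 10 (sale 9): sell min(9,74)=9. stock: 74 - 9 = 65. total_sold = 58
  Event 11 (sale 10): sell min(10,65)=10. stock: 65 - 10 = 55. total_sold = 68
  Event 12 (restock 29): 55 + 29 = 84
  Event 13 (sale 25): sell min(25,84)=25. stock: 84 - 25 = 59. total_sold = 93
  Event 14 (restock 23): 59 + 23 = 82
Final: stock = 82, total_sold = 93

Answer: 82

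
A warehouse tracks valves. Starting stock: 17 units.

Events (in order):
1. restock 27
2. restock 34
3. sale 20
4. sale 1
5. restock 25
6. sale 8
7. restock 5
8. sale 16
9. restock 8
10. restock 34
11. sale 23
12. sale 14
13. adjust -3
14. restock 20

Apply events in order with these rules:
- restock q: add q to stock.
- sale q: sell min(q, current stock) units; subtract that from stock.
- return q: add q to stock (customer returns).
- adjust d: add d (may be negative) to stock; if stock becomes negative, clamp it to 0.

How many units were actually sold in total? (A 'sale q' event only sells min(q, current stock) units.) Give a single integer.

Processing events:
Start: stock = 17
  Event 1 (restock 27): 17 + 27 = 44
  Event 2 (restock 34): 44 + 34 = 78
  Event 3 (sale 20): sell min(20,78)=20. stock: 78 - 20 = 58. total_sold = 20
  Event 4 (sale 1): sell min(1,58)=1. stock: 58 - 1 = 57. total_sold = 21
  Event 5 (restock 25): 57 + 25 = 82
  Event 6 (sale 8): sell min(8,82)=8. stock: 82 - 8 = 74. total_sold = 29
  Event 7 (restock 5): 74 + 5 = 79
  Event 8 (sale 16): sell min(16,79)=16. stock: 79 - 16 = 63. total_sold = 45
  Event 9 (restock 8): 63 + 8 = 71
  Event 10 (restock 34): 71 + 34 = 105
  Event 11 (sale 23): sell min(23,105)=23. stock: 105 - 23 = 82. total_sold = 68
  Event 12 (sale 14): sell min(14,82)=14. stock: 82 - 14 = 68. total_sold = 82
  Event 13 (adjust -3): 68 + -3 = 65
  Event 14 (restock 20): 65 + 20 = 85
Final: stock = 85, total_sold = 82

Answer: 82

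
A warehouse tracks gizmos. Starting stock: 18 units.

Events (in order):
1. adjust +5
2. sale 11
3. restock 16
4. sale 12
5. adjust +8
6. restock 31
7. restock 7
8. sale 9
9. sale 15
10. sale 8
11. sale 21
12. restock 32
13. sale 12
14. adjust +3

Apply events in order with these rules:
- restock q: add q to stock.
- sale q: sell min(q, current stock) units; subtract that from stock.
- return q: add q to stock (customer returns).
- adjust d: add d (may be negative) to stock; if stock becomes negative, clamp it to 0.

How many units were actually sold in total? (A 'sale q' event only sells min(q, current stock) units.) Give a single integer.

Answer: 88

Derivation:
Processing events:
Start: stock = 18
  Event 1 (adjust +5): 18 + 5 = 23
  Event 2 (sale 11): sell min(11,23)=11. stock: 23 - 11 = 12. total_sold = 11
  Event 3 (restock 16): 12 + 16 = 28
  Event 4 (sale 12): sell min(12,28)=12. stock: 28 - 12 = 16. total_sold = 23
  Event 5 (adjust +8): 16 + 8 = 24
  Event 6 (restock 31): 24 + 31 = 55
  Event 7 (restock 7): 55 + 7 = 62
  Event 8 (sale 9): sell min(9,62)=9. stock: 62 - 9 = 53. total_sold = 32
  Event 9 (sale 15): sell min(15,53)=15. stock: 53 - 15 = 38. total_sold = 47
  Event 10 (sale 8): sell min(8,38)=8. stock: 38 - 8 = 30. total_sold = 55
  Event 11 (sale 21): sell min(21,30)=21. stock: 30 - 21 = 9. total_sold = 76
  Event 12 (restock 32): 9 + 32 = 41
  Event 13 (sale 12): sell min(12,41)=12. stock: 41 - 12 = 29. total_sold = 88
  Event 14 (adjust +3): 29 + 3 = 32
Final: stock = 32, total_sold = 88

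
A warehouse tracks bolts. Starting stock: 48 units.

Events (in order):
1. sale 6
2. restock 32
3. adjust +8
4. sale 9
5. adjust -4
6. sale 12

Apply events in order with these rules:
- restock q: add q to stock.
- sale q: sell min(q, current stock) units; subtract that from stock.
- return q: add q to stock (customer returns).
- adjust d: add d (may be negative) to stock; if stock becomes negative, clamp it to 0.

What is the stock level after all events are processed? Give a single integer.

Processing events:
Start: stock = 48
  Event 1 (sale 6): sell min(6,48)=6. stock: 48 - 6 = 42. total_sold = 6
  Event 2 (restock 32): 42 + 32 = 74
  Event 3 (adjust +8): 74 + 8 = 82
  Event 4 (sale 9): sell min(9,82)=9. stock: 82 - 9 = 73. total_sold = 15
  Event 5 (adjust -4): 73 + -4 = 69
  Event 6 (sale 12): sell min(12,69)=12. stock: 69 - 12 = 57. total_sold = 27
Final: stock = 57, total_sold = 27

Answer: 57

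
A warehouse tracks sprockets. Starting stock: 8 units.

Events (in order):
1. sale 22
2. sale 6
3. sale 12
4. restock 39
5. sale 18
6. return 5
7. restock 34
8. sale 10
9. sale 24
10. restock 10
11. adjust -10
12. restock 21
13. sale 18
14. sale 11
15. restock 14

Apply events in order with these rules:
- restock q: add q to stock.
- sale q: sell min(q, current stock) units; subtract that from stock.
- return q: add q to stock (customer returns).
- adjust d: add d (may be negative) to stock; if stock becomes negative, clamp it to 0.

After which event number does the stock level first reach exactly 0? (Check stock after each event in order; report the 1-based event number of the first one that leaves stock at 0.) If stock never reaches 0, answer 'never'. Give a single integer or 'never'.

Processing events:
Start: stock = 8
  Event 1 (sale 22): sell min(22,8)=8. stock: 8 - 8 = 0. total_sold = 8
  Event 2 (sale 6): sell min(6,0)=0. stock: 0 - 0 = 0. total_sold = 8
  Event 3 (sale 12): sell min(12,0)=0. stock: 0 - 0 = 0. total_sold = 8
  Event 4 (restock 39): 0 + 39 = 39
  Event 5 (sale 18): sell min(18,39)=18. stock: 39 - 18 = 21. total_sold = 26
  Event 6 (return 5): 21 + 5 = 26
  Event 7 (restock 34): 26 + 34 = 60
  Event 8 (sale 10): sell min(10,60)=10. stock: 60 - 10 = 50. total_sold = 36
  Event 9 (sale 24): sell min(24,50)=24. stock: 50 - 24 = 26. total_sold = 60
  Event 10 (restock 10): 26 + 10 = 36
  Event 11 (adjust -10): 36 + -10 = 26
  Event 12 (restock 21): 26 + 21 = 47
  Event 13 (sale 18): sell min(18,47)=18. stock: 47 - 18 = 29. total_sold = 78
  Event 14 (sale 11): sell min(11,29)=11. stock: 29 - 11 = 18. total_sold = 89
  Event 15 (restock 14): 18 + 14 = 32
Final: stock = 32, total_sold = 89

First zero at event 1.

Answer: 1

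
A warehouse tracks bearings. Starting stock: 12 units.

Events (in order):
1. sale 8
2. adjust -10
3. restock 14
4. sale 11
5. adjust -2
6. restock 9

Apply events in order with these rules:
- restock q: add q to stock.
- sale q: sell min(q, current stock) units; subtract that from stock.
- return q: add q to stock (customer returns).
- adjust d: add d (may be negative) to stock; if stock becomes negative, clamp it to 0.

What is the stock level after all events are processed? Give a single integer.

Processing events:
Start: stock = 12
  Event 1 (sale 8): sell min(8,12)=8. stock: 12 - 8 = 4. total_sold = 8
  Event 2 (adjust -10): 4 + -10 = 0 (clamped to 0)
  Event 3 (restock 14): 0 + 14 = 14
  Event 4 (sale 11): sell min(11,14)=11. stock: 14 - 11 = 3. total_sold = 19
  Event 5 (adjust -2): 3 + -2 = 1
  Event 6 (restock 9): 1 + 9 = 10
Final: stock = 10, total_sold = 19

Answer: 10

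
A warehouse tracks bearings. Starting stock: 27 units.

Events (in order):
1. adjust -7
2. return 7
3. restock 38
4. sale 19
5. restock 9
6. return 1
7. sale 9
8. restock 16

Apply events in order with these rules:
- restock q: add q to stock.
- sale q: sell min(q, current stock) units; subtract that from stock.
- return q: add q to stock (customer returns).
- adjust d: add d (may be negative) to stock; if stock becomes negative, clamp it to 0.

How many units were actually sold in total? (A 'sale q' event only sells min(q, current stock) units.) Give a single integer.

Processing events:
Start: stock = 27
  Event 1 (adjust -7): 27 + -7 = 20
  Event 2 (return 7): 20 + 7 = 27
  Event 3 (restock 38): 27 + 38 = 65
  Event 4 (sale 19): sell min(19,65)=19. stock: 65 - 19 = 46. total_sold = 19
  Event 5 (restock 9): 46 + 9 = 55
  Event 6 (return 1): 55 + 1 = 56
  Event 7 (sale 9): sell min(9,56)=9. stock: 56 - 9 = 47. total_sold = 28
  Event 8 (restock 16): 47 + 16 = 63
Final: stock = 63, total_sold = 28

Answer: 28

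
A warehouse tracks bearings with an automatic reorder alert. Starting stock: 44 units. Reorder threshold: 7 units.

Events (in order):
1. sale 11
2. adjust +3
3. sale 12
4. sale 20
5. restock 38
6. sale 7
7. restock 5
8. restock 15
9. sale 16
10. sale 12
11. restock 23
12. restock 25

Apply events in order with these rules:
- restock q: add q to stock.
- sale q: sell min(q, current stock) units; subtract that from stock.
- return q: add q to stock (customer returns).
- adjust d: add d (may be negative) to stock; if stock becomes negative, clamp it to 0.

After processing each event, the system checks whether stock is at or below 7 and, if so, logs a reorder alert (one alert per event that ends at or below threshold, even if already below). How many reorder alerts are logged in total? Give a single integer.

Answer: 1

Derivation:
Processing events:
Start: stock = 44
  Event 1 (sale 11): sell min(11,44)=11. stock: 44 - 11 = 33. total_sold = 11
  Event 2 (adjust +3): 33 + 3 = 36
  Event 3 (sale 12): sell min(12,36)=12. stock: 36 - 12 = 24. total_sold = 23
  Event 4 (sale 20): sell min(20,24)=20. stock: 24 - 20 = 4. total_sold = 43
  Event 5 (restock 38): 4 + 38 = 42
  Event 6 (sale 7): sell min(7,42)=7. stock: 42 - 7 = 35. total_sold = 50
  Event 7 (restock 5): 35 + 5 = 40
  Event 8 (restock 15): 40 + 15 = 55
  Event 9 (sale 16): sell min(16,55)=16. stock: 55 - 16 = 39. total_sold = 66
  Event 10 (sale 12): sell min(12,39)=12. stock: 39 - 12 = 27. total_sold = 78
  Event 11 (restock 23): 27 + 23 = 50
  Event 12 (restock 25): 50 + 25 = 75
Final: stock = 75, total_sold = 78

Checking against threshold 7:
  After event 1: stock=33 > 7
  After event 2: stock=36 > 7
  After event 3: stock=24 > 7
  After event 4: stock=4 <= 7 -> ALERT
  After event 5: stock=42 > 7
  After event 6: stock=35 > 7
  After event 7: stock=40 > 7
  After event 8: stock=55 > 7
  After event 9: stock=39 > 7
  After event 10: stock=27 > 7
  After event 11: stock=50 > 7
  After event 12: stock=75 > 7
Alert events: [4]. Count = 1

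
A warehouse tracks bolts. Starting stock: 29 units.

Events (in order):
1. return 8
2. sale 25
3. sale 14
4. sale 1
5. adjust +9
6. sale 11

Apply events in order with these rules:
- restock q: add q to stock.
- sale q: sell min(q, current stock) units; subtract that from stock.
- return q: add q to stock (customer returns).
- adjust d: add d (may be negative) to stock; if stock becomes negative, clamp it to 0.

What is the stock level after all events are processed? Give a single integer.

Processing events:
Start: stock = 29
  Event 1 (return 8): 29 + 8 = 37
  Event 2 (sale 25): sell min(25,37)=25. stock: 37 - 25 = 12. total_sold = 25
  Event 3 (sale 14): sell min(14,12)=12. stock: 12 - 12 = 0. total_sold = 37
  Event 4 (sale 1): sell min(1,0)=0. stock: 0 - 0 = 0. total_sold = 37
  Event 5 (adjust +9): 0 + 9 = 9
  Event 6 (sale 11): sell min(11,9)=9. stock: 9 - 9 = 0. total_sold = 46
Final: stock = 0, total_sold = 46

Answer: 0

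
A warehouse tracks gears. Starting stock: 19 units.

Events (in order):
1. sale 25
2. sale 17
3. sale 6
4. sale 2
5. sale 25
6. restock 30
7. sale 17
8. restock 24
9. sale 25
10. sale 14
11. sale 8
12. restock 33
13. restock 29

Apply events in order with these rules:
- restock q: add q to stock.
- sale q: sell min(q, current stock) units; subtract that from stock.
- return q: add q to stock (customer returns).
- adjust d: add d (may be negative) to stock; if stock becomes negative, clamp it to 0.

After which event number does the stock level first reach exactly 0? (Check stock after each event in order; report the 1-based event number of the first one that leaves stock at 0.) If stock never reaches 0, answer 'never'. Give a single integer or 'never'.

Processing events:
Start: stock = 19
  Event 1 (sale 25): sell min(25,19)=19. stock: 19 - 19 = 0. total_sold = 19
  Event 2 (sale 17): sell min(17,0)=0. stock: 0 - 0 = 0. total_sold = 19
  Event 3 (sale 6): sell min(6,0)=0. stock: 0 - 0 = 0. total_sold = 19
  Event 4 (sale 2): sell min(2,0)=0. stock: 0 - 0 = 0. total_sold = 19
  Event 5 (sale 25): sell min(25,0)=0. stock: 0 - 0 = 0. total_sold = 19
  Event 6 (restock 30): 0 + 30 = 30
  Event 7 (sale 17): sell min(17,30)=17. stock: 30 - 17 = 13. total_sold = 36
  Event 8 (restock 24): 13 + 24 = 37
  Event 9 (sale 25): sell min(25,37)=25. stock: 37 - 25 = 12. total_sold = 61
  Event 10 (sale 14): sell min(14,12)=12. stock: 12 - 12 = 0. total_sold = 73
  Event 11 (sale 8): sell min(8,0)=0. stock: 0 - 0 = 0. total_sold = 73
  Event 12 (restock 33): 0 + 33 = 33
  Event 13 (restock 29): 33 + 29 = 62
Final: stock = 62, total_sold = 73

First zero at event 1.

Answer: 1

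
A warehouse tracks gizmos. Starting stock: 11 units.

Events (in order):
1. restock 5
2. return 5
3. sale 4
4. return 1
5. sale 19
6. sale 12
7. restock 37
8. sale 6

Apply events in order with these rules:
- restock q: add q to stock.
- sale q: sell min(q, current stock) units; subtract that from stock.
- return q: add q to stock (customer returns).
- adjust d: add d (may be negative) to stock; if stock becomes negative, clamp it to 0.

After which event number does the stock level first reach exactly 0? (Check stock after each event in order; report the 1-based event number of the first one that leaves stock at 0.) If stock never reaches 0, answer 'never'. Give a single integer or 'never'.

Answer: 5

Derivation:
Processing events:
Start: stock = 11
  Event 1 (restock 5): 11 + 5 = 16
  Event 2 (return 5): 16 + 5 = 21
  Event 3 (sale 4): sell min(4,21)=4. stock: 21 - 4 = 17. total_sold = 4
  Event 4 (return 1): 17 + 1 = 18
  Event 5 (sale 19): sell min(19,18)=18. stock: 18 - 18 = 0. total_sold = 22
  Event 6 (sale 12): sell min(12,0)=0. stock: 0 - 0 = 0. total_sold = 22
  Event 7 (restock 37): 0 + 37 = 37
  Event 8 (sale 6): sell min(6,37)=6. stock: 37 - 6 = 31. total_sold = 28
Final: stock = 31, total_sold = 28

First zero at event 5.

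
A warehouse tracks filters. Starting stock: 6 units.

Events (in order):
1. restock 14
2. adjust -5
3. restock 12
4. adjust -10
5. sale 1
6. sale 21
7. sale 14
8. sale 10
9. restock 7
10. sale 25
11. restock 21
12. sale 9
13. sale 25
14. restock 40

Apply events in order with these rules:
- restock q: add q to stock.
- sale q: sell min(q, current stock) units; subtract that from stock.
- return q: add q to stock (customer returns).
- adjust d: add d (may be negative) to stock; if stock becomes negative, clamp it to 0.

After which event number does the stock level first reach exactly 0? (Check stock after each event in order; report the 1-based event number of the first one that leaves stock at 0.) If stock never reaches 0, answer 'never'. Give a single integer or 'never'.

Processing events:
Start: stock = 6
  Event 1 (restock 14): 6 + 14 = 20
  Event 2 (adjust -5): 20 + -5 = 15
  Event 3 (restock 12): 15 + 12 = 27
  Event 4 (adjust -10): 27 + -10 = 17
  Event 5 (sale 1): sell min(1,17)=1. stock: 17 - 1 = 16. total_sold = 1
  Event 6 (sale 21): sell min(21,16)=16. stock: 16 - 16 = 0. total_sold = 17
  Event 7 (sale 14): sell min(14,0)=0. stock: 0 - 0 = 0. total_sold = 17
  Event 8 (sale 10): sell min(10,0)=0. stock: 0 - 0 = 0. total_sold = 17
  Event 9 (restock 7): 0 + 7 = 7
  Event 10 (sale 25): sell min(25,7)=7. stock: 7 - 7 = 0. total_sold = 24
  Event 11 (restock 21): 0 + 21 = 21
  Event 12 (sale 9): sell min(9,21)=9. stock: 21 - 9 = 12. total_sold = 33
  Event 13 (sale 25): sell min(25,12)=12. stock: 12 - 12 = 0. total_sold = 45
  Event 14 (restock 40): 0 + 40 = 40
Final: stock = 40, total_sold = 45

First zero at event 6.

Answer: 6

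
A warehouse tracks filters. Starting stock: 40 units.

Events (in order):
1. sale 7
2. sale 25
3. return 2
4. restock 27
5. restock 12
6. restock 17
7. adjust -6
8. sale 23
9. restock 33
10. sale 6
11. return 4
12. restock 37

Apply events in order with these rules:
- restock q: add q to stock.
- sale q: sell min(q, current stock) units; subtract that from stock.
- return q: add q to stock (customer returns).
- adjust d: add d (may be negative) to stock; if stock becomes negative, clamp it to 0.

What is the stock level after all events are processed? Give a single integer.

Processing events:
Start: stock = 40
  Event 1 (sale 7): sell min(7,40)=7. stock: 40 - 7 = 33. total_sold = 7
  Event 2 (sale 25): sell min(25,33)=25. stock: 33 - 25 = 8. total_sold = 32
  Event 3 (return 2): 8 + 2 = 10
  Event 4 (restock 27): 10 + 27 = 37
  Event 5 (restock 12): 37 + 12 = 49
  Event 6 (restock 17): 49 + 17 = 66
  Event 7 (adjust -6): 66 + -6 = 60
  Event 8 (sale 23): sell min(23,60)=23. stock: 60 - 23 = 37. total_sold = 55
  Event 9 (restock 33): 37 + 33 = 70
  Event 10 (sale 6): sell min(6,70)=6. stock: 70 - 6 = 64. total_sold = 61
  Event 11 (return 4): 64 + 4 = 68
  Event 12 (restock 37): 68 + 37 = 105
Final: stock = 105, total_sold = 61

Answer: 105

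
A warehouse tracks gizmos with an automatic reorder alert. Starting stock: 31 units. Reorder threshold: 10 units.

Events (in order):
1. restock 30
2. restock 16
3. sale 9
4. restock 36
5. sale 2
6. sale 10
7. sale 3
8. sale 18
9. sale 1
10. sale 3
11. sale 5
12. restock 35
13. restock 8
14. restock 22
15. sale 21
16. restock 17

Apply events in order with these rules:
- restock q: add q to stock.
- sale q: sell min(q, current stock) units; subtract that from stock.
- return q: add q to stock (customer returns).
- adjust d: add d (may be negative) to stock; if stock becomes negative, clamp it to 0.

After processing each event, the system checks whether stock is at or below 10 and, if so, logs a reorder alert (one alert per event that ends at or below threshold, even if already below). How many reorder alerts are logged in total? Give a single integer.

Answer: 0

Derivation:
Processing events:
Start: stock = 31
  Event 1 (restock 30): 31 + 30 = 61
  Event 2 (restock 16): 61 + 16 = 77
  Event 3 (sale 9): sell min(9,77)=9. stock: 77 - 9 = 68. total_sold = 9
  Event 4 (restock 36): 68 + 36 = 104
  Event 5 (sale 2): sell min(2,104)=2. stock: 104 - 2 = 102. total_sold = 11
  Event 6 (sale 10): sell min(10,102)=10. stock: 102 - 10 = 92. total_sold = 21
  Event 7 (sale 3): sell min(3,92)=3. stock: 92 - 3 = 89. total_sold = 24
  Event 8 (sale 18): sell min(18,89)=18. stock: 89 - 18 = 71. total_sold = 42
  Event 9 (sale 1): sell min(1,71)=1. stock: 71 - 1 = 70. total_sold = 43
  Event 10 (sale 3): sell min(3,70)=3. stock: 70 - 3 = 67. total_sold = 46
  Event 11 (sale 5): sell min(5,67)=5. stock: 67 - 5 = 62. total_sold = 51
  Event 12 (restock 35): 62 + 35 = 97
  Event 13 (restock 8): 97 + 8 = 105
  Event 14 (restock 22): 105 + 22 = 127
  Event 15 (sale 21): sell min(21,127)=21. stock: 127 - 21 = 106. total_sold = 72
  Event 16 (restock 17): 106 + 17 = 123
Final: stock = 123, total_sold = 72

Checking against threshold 10:
  After event 1: stock=61 > 10
  After event 2: stock=77 > 10
  After event 3: stock=68 > 10
  After event 4: stock=104 > 10
  After event 5: stock=102 > 10
  After event 6: stock=92 > 10
  After event 7: stock=89 > 10
  After event 8: stock=71 > 10
  After event 9: stock=70 > 10
  After event 10: stock=67 > 10
  After event 11: stock=62 > 10
  After event 12: stock=97 > 10
  After event 13: stock=105 > 10
  After event 14: stock=127 > 10
  After event 15: stock=106 > 10
  After event 16: stock=123 > 10
Alert events: []. Count = 0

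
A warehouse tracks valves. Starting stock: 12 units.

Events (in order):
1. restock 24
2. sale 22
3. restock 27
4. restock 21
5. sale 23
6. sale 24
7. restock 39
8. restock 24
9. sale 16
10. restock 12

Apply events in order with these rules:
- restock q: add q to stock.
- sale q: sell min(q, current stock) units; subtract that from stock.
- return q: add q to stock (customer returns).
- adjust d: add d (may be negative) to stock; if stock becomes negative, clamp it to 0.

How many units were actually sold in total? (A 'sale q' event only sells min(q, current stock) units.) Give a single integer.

Answer: 85

Derivation:
Processing events:
Start: stock = 12
  Event 1 (restock 24): 12 + 24 = 36
  Event 2 (sale 22): sell min(22,36)=22. stock: 36 - 22 = 14. total_sold = 22
  Event 3 (restock 27): 14 + 27 = 41
  Event 4 (restock 21): 41 + 21 = 62
  Event 5 (sale 23): sell min(23,62)=23. stock: 62 - 23 = 39. total_sold = 45
  Event 6 (sale 24): sell min(24,39)=24. stock: 39 - 24 = 15. total_sold = 69
  Event 7 (restock 39): 15 + 39 = 54
  Event 8 (restock 24): 54 + 24 = 78
  Event 9 (sale 16): sell min(16,78)=16. stock: 78 - 16 = 62. total_sold = 85
  Event 10 (restock 12): 62 + 12 = 74
Final: stock = 74, total_sold = 85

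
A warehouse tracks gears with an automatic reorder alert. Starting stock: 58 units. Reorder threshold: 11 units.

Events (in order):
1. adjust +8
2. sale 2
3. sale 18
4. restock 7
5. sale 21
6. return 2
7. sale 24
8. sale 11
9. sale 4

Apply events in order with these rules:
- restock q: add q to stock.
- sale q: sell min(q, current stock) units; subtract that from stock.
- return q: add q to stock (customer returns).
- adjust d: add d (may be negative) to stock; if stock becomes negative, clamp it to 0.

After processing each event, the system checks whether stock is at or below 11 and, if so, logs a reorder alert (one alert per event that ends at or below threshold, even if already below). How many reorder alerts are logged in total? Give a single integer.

Answer: 3

Derivation:
Processing events:
Start: stock = 58
  Event 1 (adjust +8): 58 + 8 = 66
  Event 2 (sale 2): sell min(2,66)=2. stock: 66 - 2 = 64. total_sold = 2
  Event 3 (sale 18): sell min(18,64)=18. stock: 64 - 18 = 46. total_sold = 20
  Event 4 (restock 7): 46 + 7 = 53
  Event 5 (sale 21): sell min(21,53)=21. stock: 53 - 21 = 32. total_sold = 41
  Event 6 (return 2): 32 + 2 = 34
  Event 7 (sale 24): sell min(24,34)=24. stock: 34 - 24 = 10. total_sold = 65
  Event 8 (sale 11): sell min(11,10)=10. stock: 10 - 10 = 0. total_sold = 75
  Event 9 (sale 4): sell min(4,0)=0. stock: 0 - 0 = 0. total_sold = 75
Final: stock = 0, total_sold = 75

Checking against threshold 11:
  After event 1: stock=66 > 11
  After event 2: stock=64 > 11
  After event 3: stock=46 > 11
  After event 4: stock=53 > 11
  After event 5: stock=32 > 11
  After event 6: stock=34 > 11
  After event 7: stock=10 <= 11 -> ALERT
  After event 8: stock=0 <= 11 -> ALERT
  After event 9: stock=0 <= 11 -> ALERT
Alert events: [7, 8, 9]. Count = 3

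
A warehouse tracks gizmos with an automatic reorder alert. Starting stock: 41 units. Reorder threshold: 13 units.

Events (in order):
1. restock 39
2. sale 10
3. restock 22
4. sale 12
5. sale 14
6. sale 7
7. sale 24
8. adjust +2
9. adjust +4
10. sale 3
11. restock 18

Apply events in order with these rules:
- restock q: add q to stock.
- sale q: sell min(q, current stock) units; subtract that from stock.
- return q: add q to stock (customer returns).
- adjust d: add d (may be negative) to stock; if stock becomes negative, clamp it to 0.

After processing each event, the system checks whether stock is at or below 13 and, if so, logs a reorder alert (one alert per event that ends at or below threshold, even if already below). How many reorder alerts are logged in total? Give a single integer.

Answer: 0

Derivation:
Processing events:
Start: stock = 41
  Event 1 (restock 39): 41 + 39 = 80
  Event 2 (sale 10): sell min(10,80)=10. stock: 80 - 10 = 70. total_sold = 10
  Event 3 (restock 22): 70 + 22 = 92
  Event 4 (sale 12): sell min(12,92)=12. stock: 92 - 12 = 80. total_sold = 22
  Event 5 (sale 14): sell min(14,80)=14. stock: 80 - 14 = 66. total_sold = 36
  Event 6 (sale 7): sell min(7,66)=7. stock: 66 - 7 = 59. total_sold = 43
  Event 7 (sale 24): sell min(24,59)=24. stock: 59 - 24 = 35. total_sold = 67
  Event 8 (adjust +2): 35 + 2 = 37
  Event 9 (adjust +4): 37 + 4 = 41
  Event 10 (sale 3): sell min(3,41)=3. stock: 41 - 3 = 38. total_sold = 70
  Event 11 (restock 18): 38 + 18 = 56
Final: stock = 56, total_sold = 70

Checking against threshold 13:
  After event 1: stock=80 > 13
  After event 2: stock=70 > 13
  After event 3: stock=92 > 13
  After event 4: stock=80 > 13
  After event 5: stock=66 > 13
  After event 6: stock=59 > 13
  After event 7: stock=35 > 13
  After event 8: stock=37 > 13
  After event 9: stock=41 > 13
  After event 10: stock=38 > 13
  After event 11: stock=56 > 13
Alert events: []. Count = 0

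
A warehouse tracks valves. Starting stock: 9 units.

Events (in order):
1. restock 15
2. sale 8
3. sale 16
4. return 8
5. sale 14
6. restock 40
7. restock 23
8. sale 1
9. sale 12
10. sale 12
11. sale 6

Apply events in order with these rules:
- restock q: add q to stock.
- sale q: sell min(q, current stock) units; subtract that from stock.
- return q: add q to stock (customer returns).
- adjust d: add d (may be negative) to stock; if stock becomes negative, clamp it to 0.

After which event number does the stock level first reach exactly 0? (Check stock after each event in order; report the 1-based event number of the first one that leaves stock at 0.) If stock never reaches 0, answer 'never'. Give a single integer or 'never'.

Answer: 3

Derivation:
Processing events:
Start: stock = 9
  Event 1 (restock 15): 9 + 15 = 24
  Event 2 (sale 8): sell min(8,24)=8. stock: 24 - 8 = 16. total_sold = 8
  Event 3 (sale 16): sell min(16,16)=16. stock: 16 - 16 = 0. total_sold = 24
  Event 4 (return 8): 0 + 8 = 8
  Event 5 (sale 14): sell min(14,8)=8. stock: 8 - 8 = 0. total_sold = 32
  Event 6 (restock 40): 0 + 40 = 40
  Event 7 (restock 23): 40 + 23 = 63
  Event 8 (sale 1): sell min(1,63)=1. stock: 63 - 1 = 62. total_sold = 33
  Event 9 (sale 12): sell min(12,62)=12. stock: 62 - 12 = 50. total_sold = 45
  Event 10 (sale 12): sell min(12,50)=12. stock: 50 - 12 = 38. total_sold = 57
  Event 11 (sale 6): sell min(6,38)=6. stock: 38 - 6 = 32. total_sold = 63
Final: stock = 32, total_sold = 63

First zero at event 3.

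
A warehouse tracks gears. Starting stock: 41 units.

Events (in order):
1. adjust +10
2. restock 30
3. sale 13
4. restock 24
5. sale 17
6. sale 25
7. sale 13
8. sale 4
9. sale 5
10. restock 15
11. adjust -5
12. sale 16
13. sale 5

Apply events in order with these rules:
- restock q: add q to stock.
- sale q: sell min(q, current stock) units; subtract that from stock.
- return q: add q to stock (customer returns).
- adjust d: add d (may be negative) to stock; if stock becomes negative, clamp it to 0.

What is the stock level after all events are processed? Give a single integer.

Answer: 17

Derivation:
Processing events:
Start: stock = 41
  Event 1 (adjust +10): 41 + 10 = 51
  Event 2 (restock 30): 51 + 30 = 81
  Event 3 (sale 13): sell min(13,81)=13. stock: 81 - 13 = 68. total_sold = 13
  Event 4 (restock 24): 68 + 24 = 92
  Event 5 (sale 17): sell min(17,92)=17. stock: 92 - 17 = 75. total_sold = 30
  Event 6 (sale 25): sell min(25,75)=25. stock: 75 - 25 = 50. total_sold = 55
  Event 7 (sale 13): sell min(13,50)=13. stock: 50 - 13 = 37. total_sold = 68
  Event 8 (sale 4): sell min(4,37)=4. stock: 37 - 4 = 33. total_sold = 72
  Event 9 (sale 5): sell min(5,33)=5. stock: 33 - 5 = 28. total_sold = 77
  Event 10 (restock 15): 28 + 15 = 43
  Event 11 (adjust -5): 43 + -5 = 38
  Event 12 (sale 16): sell min(16,38)=16. stock: 38 - 16 = 22. total_sold = 93
  Event 13 (sale 5): sell min(5,22)=5. stock: 22 - 5 = 17. total_sold = 98
Final: stock = 17, total_sold = 98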